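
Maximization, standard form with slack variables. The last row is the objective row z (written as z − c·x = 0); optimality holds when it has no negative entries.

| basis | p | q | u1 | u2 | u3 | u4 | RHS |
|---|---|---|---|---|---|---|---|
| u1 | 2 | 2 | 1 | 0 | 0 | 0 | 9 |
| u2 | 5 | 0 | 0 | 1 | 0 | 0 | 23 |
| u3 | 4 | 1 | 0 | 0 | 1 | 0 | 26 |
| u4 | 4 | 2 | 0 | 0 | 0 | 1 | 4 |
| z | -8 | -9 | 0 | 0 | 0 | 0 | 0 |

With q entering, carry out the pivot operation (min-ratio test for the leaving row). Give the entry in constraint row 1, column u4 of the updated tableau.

Ratio test on column q — row 1: 9/2 = 9/2; row 2: entry 0 ≤ 0; row 3: 26/1 = 26; row 4: 4/2 = 2. Minimum is 2 at row 4 (u4 leaves); pivot element 2.
Divide row 4 by 2; eliminate column q from the other rows.
Row 1 update in column u4: 0 − 2·(1/2) = -1.

-1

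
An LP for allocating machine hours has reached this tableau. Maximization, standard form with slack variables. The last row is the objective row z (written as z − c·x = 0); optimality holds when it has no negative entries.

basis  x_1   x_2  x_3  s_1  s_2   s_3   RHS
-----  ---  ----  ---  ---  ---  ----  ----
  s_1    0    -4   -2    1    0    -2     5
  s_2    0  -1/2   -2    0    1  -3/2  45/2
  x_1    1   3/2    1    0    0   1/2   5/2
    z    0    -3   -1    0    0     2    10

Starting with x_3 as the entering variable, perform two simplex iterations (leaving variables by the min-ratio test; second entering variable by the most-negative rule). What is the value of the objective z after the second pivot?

Ratio test on column x_3 — row 1: entry -2 ≤ 0; row 2: entry -2 ≤ 0; row 3: (5/2)/1 = 5/2. Minimum is 5/2 at row 3 (x_1 leaves); pivot element 1.
Pivot on row 3; the z-row RHS becomes 10 − (-1)·(5/2) = 25/2.
Next entering variable (most negative z-row entry -3/2): x_2.
Ratio test on column x_2 — row 1: entry -1 ≤ 0; row 2: (55/2)/(5/2) = 11; row 3: (5/2)/(3/2) = 5/3. Minimum is 5/3 at row 3 (x_3 leaves); pivot element 3/2.
After the second pivot the z-row RHS is 25/2 − (-3/2)·(5/3) = 15.

15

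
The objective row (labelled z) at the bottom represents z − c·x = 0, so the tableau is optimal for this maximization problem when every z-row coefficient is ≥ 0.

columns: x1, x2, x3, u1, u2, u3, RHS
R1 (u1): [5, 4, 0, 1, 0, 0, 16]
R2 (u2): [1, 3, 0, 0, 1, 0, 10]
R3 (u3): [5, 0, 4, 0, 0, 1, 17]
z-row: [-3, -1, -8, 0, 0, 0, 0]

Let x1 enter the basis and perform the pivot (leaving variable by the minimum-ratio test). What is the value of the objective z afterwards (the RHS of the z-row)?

48/5

Ratio test on column x1 — row 1: 16/5 = 16/5; row 2: 10/1 = 10; row 3: 17/5 = 17/5. Minimum is 16/5 at row 1 (u1 leaves); pivot element 5.
Pivot on row 1; the z-row RHS becomes 0 − (-3)·(16/5) = 48/5.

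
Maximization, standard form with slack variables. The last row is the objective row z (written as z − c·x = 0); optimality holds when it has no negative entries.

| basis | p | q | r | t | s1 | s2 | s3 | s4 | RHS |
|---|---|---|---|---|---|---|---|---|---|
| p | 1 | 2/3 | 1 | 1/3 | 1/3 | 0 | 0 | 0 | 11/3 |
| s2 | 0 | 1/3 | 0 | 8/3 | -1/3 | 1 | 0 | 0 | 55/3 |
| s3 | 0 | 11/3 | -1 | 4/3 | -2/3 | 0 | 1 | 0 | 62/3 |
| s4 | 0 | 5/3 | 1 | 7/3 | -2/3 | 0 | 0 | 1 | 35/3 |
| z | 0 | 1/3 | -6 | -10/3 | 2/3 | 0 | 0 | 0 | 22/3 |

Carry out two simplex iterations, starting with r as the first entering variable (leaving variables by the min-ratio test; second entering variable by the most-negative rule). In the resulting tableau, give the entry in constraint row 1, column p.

Ratio test on column r — row 1: (11/3)/1 = 11/3; row 2: entry 0 ≤ 0; row 3: entry -1 ≤ 0; row 4: (35/3)/1 = 35/3. Minimum is 11/3 at row 1 (p leaves); pivot element 1.
Divide row 1 by 1; eliminate column r from the other rows.
Second iteration: most negative z-row entry is -4/3 in column t, so t enters.
Ratio test on column t — row 1: (11/3)/(1/3) = 11; row 2: (55/3)/(8/3) = 55/8; row 3: (73/3)/(5/3) = 73/5; row 4: 8/2 = 4. Minimum is 4 at row 4 (s4 leaves); pivot element 2.
Divide row 4 by 2; eliminate column t from the other rows.
After both pivots, the entry at constraint row 1, column p is 7/6.

7/6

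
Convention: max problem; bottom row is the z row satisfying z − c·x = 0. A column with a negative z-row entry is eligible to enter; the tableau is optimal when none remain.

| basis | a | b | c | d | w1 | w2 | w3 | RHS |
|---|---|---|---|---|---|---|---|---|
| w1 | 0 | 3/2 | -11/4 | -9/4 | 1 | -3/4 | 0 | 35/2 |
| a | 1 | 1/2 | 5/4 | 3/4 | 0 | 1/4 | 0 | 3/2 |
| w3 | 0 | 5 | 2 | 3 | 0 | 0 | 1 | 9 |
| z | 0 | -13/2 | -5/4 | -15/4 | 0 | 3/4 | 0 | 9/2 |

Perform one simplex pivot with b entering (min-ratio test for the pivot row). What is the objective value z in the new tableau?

81/5

Ratio test on column b — row 1: (35/2)/(3/2) = 35/3; row 2: (3/2)/(1/2) = 3; row 3: 9/5 = 9/5. Minimum is 9/5 at row 3 (w3 leaves); pivot element 5.
Pivot on row 3; the z-row RHS becomes 9/2 − (-13/2)·(9/5) = 81/5.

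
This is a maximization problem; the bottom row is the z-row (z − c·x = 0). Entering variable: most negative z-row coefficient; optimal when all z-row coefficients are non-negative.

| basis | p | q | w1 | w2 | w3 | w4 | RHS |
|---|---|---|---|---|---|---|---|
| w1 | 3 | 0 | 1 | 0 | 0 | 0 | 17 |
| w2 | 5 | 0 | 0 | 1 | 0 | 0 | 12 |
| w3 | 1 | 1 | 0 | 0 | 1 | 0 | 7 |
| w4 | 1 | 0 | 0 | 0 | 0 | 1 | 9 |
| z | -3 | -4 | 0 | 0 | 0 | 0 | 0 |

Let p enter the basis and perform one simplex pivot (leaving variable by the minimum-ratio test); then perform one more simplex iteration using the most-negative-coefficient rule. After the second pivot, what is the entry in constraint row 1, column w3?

Ratio test on column p — row 1: 17/3 = 17/3; row 2: 12/5 = 12/5; row 3: 7/1 = 7; row 4: 9/1 = 9. Minimum is 12/5 at row 2 (w2 leaves); pivot element 5.
Divide row 2 by 5; eliminate column p from the other rows.
Second iteration: most negative z-row entry is -4 in column q, so q enters.
Ratio test on column q — row 1: entry 0 ≤ 0; row 2: entry 0 ≤ 0; row 3: (23/5)/1 = 23/5; row 4: entry 0 ≤ 0. Minimum is 23/5 at row 3 (w3 leaves); pivot element 1.
Divide row 3 by 1; eliminate column q from the other rows.
After both pivots, the entry at constraint row 1, column w3 is 0.

0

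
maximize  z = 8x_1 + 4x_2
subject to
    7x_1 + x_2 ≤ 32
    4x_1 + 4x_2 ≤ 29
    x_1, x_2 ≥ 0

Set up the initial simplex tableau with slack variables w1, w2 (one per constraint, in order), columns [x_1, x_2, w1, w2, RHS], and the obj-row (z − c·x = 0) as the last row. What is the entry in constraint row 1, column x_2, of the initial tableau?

1

Constraint 1 has coefficient 1 on x_2.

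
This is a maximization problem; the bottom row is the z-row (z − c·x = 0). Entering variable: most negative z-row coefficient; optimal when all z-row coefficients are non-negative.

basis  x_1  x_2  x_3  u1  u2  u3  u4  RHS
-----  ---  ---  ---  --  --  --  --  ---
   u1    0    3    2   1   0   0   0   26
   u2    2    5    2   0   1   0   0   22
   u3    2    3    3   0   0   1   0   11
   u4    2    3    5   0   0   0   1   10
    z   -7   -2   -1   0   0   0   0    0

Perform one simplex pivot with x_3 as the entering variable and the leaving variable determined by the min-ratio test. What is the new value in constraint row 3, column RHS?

5

Ratio test on column x_3 — row 1: 26/2 = 13; row 2: 22/2 = 11; row 3: 11/3 = 11/3; row 4: 10/5 = 2. Minimum is 2 at row 4 (u4 leaves); pivot element 5.
Divide row 4 by 5; eliminate column x_3 from the other rows.
Row 3 update in column RHS: 11 − 3·2 = 5.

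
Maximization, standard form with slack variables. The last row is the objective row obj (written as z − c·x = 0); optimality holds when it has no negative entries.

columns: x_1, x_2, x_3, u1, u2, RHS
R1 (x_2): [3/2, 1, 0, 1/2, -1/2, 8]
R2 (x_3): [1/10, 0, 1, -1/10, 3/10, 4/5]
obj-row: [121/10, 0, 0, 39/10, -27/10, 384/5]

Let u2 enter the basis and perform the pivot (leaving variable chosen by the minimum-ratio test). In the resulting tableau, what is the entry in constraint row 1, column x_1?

5/3

Ratio test on column u2 — row 1: entry -1/2 ≤ 0; row 2: (4/5)/(3/10) = 8/3. Minimum is 8/3 at row 2 (x_3 leaves); pivot element 3/10.
Divide row 2 by 3/10; eliminate column u2 from the other rows.
Row 1 update in column x_1: 3/2 − (-1/2)·(1/3) = 5/3.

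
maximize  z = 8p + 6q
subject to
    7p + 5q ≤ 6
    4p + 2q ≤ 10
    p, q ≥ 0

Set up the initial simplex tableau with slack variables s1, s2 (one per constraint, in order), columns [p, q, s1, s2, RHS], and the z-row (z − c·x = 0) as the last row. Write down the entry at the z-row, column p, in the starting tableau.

The z-row carries the negated objective coefficients: the p entry is -8.

-8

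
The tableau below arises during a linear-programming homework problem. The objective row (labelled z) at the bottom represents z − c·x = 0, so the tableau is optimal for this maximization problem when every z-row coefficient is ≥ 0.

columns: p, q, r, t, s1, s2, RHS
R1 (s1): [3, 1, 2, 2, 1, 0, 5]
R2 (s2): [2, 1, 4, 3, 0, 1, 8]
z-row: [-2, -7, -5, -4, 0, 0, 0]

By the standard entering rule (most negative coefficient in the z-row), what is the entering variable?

Negative z-row entries: p: -2, q: -7, r: -5, t: -4.
The most negative is -7 in column q, so q enters.

q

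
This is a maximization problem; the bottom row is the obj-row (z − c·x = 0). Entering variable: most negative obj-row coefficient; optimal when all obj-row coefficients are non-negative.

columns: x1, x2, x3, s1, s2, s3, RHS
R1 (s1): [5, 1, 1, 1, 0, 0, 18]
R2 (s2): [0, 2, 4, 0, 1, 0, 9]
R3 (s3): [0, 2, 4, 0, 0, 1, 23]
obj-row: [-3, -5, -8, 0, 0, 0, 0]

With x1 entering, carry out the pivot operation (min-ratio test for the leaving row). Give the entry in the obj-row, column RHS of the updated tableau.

54/5

Ratio test on column x1 — row 1: 18/5 = 18/5; row 2: entry 0 ≤ 0; row 3: entry 0 ≤ 0. Minimum is 18/5 at row 1 (s1 leaves); pivot element 5.
Divide row 1 by 5; eliminate column x1 from the other rows.
obj-row update in column RHS: 0 − (-3)·(18/5) = 54/5.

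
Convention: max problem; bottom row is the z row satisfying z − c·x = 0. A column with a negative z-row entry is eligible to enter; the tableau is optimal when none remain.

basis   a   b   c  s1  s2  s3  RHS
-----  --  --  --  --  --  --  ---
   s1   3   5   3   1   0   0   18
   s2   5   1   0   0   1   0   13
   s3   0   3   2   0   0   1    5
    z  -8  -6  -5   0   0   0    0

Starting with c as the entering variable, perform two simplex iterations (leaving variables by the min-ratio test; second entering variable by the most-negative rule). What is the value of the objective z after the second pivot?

333/10

Ratio test on column c — row 1: 18/3 = 6; row 2: entry 0 ≤ 0; row 3: 5/2 = 5/2. Minimum is 5/2 at row 3 (s3 leaves); pivot element 2.
Pivot on row 3; the z-row RHS becomes 0 − (-5)·(5/2) = 25/2.
Next entering variable (most negative z-row entry -8): a.
Ratio test on column a — row 1: (21/2)/3 = 7/2; row 2: 13/5 = 13/5; row 3: entry 0 ≤ 0. Minimum is 13/5 at row 2 (s2 leaves); pivot element 5.
After the second pivot the z-row RHS is 25/2 − (-8)·(13/5) = 333/10.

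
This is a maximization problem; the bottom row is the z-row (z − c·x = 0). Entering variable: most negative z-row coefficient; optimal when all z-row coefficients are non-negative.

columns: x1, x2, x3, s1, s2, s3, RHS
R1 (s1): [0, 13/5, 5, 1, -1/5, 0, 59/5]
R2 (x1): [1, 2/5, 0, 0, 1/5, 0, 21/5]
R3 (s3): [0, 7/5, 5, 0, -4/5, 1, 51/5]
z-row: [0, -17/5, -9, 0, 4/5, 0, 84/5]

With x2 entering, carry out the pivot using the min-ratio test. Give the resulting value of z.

419/13

Ratio test on column x2 — row 1: (59/5)/(13/5) = 59/13; row 2: (21/5)/(2/5) = 21/2; row 3: (51/5)/(7/5) = 51/7. Minimum is 59/13 at row 1 (s1 leaves); pivot element 13/5.
Pivot on row 1; the z-row RHS becomes 84/5 − (-17/5)·(59/13) = 419/13.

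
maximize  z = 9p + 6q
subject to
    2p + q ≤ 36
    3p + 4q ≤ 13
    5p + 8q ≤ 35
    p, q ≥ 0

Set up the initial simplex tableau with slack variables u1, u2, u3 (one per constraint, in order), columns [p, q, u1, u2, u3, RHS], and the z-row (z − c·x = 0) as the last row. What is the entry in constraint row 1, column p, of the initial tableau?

2

Constraint 1 has coefficient 2 on p.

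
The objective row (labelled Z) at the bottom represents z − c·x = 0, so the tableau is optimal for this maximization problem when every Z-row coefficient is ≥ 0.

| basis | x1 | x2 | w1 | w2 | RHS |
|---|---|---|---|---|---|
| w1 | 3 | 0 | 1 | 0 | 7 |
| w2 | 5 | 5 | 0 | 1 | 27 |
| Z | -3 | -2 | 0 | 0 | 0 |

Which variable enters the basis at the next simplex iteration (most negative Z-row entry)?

x1

Negative Z-row entries: x1: -3, x2: -2.
The most negative is -3 in column x1, so x1 enters.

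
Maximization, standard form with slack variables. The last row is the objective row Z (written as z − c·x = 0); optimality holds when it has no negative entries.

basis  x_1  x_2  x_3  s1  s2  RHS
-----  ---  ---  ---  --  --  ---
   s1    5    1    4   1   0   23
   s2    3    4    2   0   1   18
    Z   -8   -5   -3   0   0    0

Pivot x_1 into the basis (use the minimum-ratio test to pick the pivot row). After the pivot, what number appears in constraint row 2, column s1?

-3/5

Ratio test on column x_1 — row 1: 23/5 = 23/5; row 2: 18/3 = 6. Minimum is 23/5 at row 1 (s1 leaves); pivot element 5.
Divide row 1 by 5; eliminate column x_1 from the other rows.
Row 2 update in column s1: 0 − 3·(1/5) = -3/5.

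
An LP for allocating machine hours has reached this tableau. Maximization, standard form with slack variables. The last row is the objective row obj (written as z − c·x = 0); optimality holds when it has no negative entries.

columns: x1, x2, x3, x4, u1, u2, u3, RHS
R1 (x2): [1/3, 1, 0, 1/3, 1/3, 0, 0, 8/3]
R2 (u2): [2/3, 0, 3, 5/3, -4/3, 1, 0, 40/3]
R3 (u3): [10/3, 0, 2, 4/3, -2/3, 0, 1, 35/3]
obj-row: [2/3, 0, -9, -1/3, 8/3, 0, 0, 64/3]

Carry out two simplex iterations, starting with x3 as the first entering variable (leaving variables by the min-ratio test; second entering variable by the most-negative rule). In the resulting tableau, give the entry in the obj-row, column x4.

6

Ratio test on column x3 — row 1: entry 0 ≤ 0; row 2: (40/3)/3 = 40/9; row 3: (35/3)/2 = 35/6. Minimum is 40/9 at row 2 (u2 leaves); pivot element 3.
Divide row 2 by 3; eliminate column x3 from the other rows.
Second iteration: most negative obj-row entry is -4/3 in column u1, so u1 enters.
Ratio test on column u1 — row 1: (8/3)/(1/3) = 8; row 2: entry -4/9 ≤ 0; row 3: (25/9)/(2/9) = 25/2. Minimum is 8 at row 1 (x2 leaves); pivot element 1/3.
Divide row 1 by 1/3; eliminate column u1 from the other rows.
After both pivots, the entry at the obj-row, column x4 is 6.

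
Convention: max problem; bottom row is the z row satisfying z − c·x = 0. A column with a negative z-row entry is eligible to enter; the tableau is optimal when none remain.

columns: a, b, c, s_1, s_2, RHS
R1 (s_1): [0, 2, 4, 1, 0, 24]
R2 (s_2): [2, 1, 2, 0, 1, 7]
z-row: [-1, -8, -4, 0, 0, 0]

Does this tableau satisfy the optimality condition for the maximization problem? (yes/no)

The z-row has a negative entry -8 in column b, so it is not optimal.

no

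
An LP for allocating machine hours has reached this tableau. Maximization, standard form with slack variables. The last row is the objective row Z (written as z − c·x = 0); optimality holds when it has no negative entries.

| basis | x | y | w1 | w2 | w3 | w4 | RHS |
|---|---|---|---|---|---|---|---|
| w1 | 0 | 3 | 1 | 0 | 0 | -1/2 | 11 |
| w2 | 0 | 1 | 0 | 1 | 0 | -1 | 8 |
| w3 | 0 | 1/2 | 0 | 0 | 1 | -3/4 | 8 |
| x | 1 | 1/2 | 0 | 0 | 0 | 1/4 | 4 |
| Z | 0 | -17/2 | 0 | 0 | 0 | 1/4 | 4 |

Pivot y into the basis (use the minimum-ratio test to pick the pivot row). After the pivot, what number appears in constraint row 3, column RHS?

37/6

Ratio test on column y — row 1: 11/3 = 11/3; row 2: 8/1 = 8; row 3: 8/(1/2) = 16; row 4: 4/(1/2) = 8. Minimum is 11/3 at row 1 (w1 leaves); pivot element 3.
Divide row 1 by 3; eliminate column y from the other rows.
Row 3 update in column RHS: 8 − (1/2)·(11/3) = 37/6.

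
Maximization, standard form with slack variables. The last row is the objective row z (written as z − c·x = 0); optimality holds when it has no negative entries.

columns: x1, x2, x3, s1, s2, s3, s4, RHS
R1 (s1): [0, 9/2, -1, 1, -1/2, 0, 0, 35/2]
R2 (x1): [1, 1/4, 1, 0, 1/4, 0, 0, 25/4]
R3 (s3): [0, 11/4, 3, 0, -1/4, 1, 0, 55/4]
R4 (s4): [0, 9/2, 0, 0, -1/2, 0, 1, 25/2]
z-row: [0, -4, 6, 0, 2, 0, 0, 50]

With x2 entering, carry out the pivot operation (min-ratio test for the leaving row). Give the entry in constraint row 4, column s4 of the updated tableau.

2/9

Ratio test on column x2 — row 1: (35/2)/(9/2) = 35/9; row 2: (25/4)/(1/4) = 25; row 3: (55/4)/(11/4) = 5; row 4: (25/2)/(9/2) = 25/9. Minimum is 25/9 at row 4 (s4 leaves); pivot element 9/2.
Divide row 4 by 9/2; eliminate column x2 from the other rows.
In the new row 4, the s4 entry is the old entry divided by the pivot: 1/(9/2) = 2/9.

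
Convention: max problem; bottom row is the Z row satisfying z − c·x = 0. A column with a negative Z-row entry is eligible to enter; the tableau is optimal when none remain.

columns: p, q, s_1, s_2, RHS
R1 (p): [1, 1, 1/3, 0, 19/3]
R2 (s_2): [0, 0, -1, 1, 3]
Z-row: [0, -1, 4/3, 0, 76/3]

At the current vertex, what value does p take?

19/3

p is basic (row 1); its value is the RHS of that row, 19/3.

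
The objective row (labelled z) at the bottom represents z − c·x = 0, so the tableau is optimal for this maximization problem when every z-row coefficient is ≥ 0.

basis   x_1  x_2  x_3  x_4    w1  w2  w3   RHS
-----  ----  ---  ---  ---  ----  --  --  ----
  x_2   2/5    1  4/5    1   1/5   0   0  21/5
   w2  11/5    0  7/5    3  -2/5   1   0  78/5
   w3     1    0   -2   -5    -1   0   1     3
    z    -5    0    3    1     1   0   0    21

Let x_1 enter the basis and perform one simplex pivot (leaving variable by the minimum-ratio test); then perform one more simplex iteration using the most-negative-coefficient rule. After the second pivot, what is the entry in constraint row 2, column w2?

Ratio test on column x_1 — row 1: (21/5)/(2/5) = 21/2; row 2: (78/5)/(11/5) = 78/11; row 3: 3/1 = 3. Minimum is 3 at row 3 (w3 leaves); pivot element 1.
Divide row 3 by 1; eliminate column x_1 from the other rows.
Second iteration: most negative z-row entry is -24 in column x_4, so x_4 enters.
Ratio test on column x_4 — row 1: 3/3 = 1; row 2: 9/14 = 9/14; row 3: entry -5 ≤ 0. Minimum is 9/14 at row 2 (w2 leaves); pivot element 14.
Divide row 2 by 14; eliminate column x_4 from the other rows.
After both pivots, the entry at constraint row 2, column w2 is 1/14.

1/14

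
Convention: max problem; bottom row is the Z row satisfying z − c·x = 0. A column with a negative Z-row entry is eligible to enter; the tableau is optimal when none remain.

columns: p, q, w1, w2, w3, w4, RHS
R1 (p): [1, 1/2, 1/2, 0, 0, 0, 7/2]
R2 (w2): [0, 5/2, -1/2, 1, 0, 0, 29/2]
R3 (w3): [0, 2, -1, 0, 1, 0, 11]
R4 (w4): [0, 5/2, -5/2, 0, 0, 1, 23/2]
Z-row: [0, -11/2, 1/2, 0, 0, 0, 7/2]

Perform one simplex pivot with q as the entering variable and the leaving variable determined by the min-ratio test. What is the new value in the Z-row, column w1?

-5

Ratio test on column q — row 1: (7/2)/(1/2) = 7; row 2: (29/2)/(5/2) = 29/5; row 3: 11/2 = 11/2; row 4: (23/2)/(5/2) = 23/5. Minimum is 23/5 at row 4 (w4 leaves); pivot element 5/2.
Divide row 4 by 5/2; eliminate column q from the other rows.
Z-row update in column w1: 1/2 − (-11/2)·(-1) = -5.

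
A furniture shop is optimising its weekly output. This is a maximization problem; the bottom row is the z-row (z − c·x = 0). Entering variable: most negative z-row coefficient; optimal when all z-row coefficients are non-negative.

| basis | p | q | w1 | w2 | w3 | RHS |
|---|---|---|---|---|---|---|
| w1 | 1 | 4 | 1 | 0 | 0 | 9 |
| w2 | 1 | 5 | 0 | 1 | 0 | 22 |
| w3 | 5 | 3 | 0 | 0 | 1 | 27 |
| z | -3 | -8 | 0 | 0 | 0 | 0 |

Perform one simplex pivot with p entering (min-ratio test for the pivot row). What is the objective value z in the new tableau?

81/5

Ratio test on column p — row 1: 9/1 = 9; row 2: 22/1 = 22; row 3: 27/5 = 27/5. Minimum is 27/5 at row 3 (w3 leaves); pivot element 5.
Pivot on row 3; the z-row RHS becomes 0 − (-3)·(27/5) = 81/5.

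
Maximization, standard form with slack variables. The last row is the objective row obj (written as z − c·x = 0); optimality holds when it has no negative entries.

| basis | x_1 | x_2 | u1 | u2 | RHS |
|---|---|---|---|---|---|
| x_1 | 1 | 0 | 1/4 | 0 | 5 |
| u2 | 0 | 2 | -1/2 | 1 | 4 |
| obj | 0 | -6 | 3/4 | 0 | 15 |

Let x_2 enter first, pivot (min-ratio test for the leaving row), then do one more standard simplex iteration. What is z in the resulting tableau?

42

Ratio test on column x_2 — row 1: entry 0 ≤ 0; row 2: 4/2 = 2. Minimum is 2 at row 2 (u2 leaves); pivot element 2.
Pivot on row 2; the obj-row RHS becomes 15 − (-6)·2 = 27.
Next entering variable (most negative obj-row entry -3/4): u1.
Ratio test on column u1 — row 1: 5/(1/4) = 20; row 2: entry -1/4 ≤ 0. Minimum is 20 at row 1 (x_1 leaves); pivot element 1/4.
After the second pivot the obj-row RHS is 27 − (-3/4)·20 = 42.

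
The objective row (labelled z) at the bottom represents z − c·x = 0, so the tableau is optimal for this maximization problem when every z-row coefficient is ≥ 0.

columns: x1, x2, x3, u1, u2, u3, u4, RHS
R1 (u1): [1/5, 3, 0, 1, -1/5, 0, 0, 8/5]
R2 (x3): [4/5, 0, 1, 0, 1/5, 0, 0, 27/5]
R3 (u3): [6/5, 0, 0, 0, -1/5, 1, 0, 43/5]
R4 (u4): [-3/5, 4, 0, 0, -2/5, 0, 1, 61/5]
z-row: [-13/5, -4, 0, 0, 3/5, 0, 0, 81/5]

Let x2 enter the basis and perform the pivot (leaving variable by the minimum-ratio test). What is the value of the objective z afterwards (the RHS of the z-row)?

Ratio test on column x2 — row 1: (8/5)/3 = 8/15; row 2: entry 0 ≤ 0; row 3: entry 0 ≤ 0; row 4: (61/5)/4 = 61/20. Minimum is 8/15 at row 1 (u1 leaves); pivot element 3.
Pivot on row 1; the z-row RHS becomes 81/5 − (-4)·(8/15) = 55/3.

55/3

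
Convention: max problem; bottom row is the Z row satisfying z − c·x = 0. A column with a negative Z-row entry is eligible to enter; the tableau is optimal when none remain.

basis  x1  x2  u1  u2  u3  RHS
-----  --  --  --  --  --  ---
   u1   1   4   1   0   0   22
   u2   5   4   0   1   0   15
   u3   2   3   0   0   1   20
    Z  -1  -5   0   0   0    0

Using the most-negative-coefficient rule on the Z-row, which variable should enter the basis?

x2

Negative Z-row entries: x1: -1, x2: -5.
The most negative is -5 in column x2, so x2 enters.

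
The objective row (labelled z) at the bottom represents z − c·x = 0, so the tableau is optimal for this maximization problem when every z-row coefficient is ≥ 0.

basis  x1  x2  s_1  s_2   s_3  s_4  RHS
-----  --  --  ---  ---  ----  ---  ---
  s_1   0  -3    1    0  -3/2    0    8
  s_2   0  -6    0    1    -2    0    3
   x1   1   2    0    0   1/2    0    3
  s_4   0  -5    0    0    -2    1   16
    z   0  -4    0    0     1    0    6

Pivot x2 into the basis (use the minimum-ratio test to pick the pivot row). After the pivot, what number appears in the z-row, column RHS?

12

Ratio test on column x2 — row 1: entry -3 ≤ 0; row 2: entry -6 ≤ 0; row 3: 3/2 = 3/2; row 4: entry -5 ≤ 0. Minimum is 3/2 at row 3 (x1 leaves); pivot element 2.
Divide row 3 by 2; eliminate column x2 from the other rows.
z-row update in column RHS: 6 − (-4)·(3/2) = 12.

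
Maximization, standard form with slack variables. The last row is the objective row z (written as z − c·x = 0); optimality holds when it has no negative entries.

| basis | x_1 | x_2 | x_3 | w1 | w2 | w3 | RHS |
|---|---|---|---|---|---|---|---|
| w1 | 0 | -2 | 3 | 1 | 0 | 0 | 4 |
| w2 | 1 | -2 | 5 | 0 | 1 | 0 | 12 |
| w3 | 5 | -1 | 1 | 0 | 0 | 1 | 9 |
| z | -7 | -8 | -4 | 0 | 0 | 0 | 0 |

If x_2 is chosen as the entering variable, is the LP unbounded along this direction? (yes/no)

yes

Every constraint-row entry in column x_2 is ≤ 0, so increasing x_2 is unbounded.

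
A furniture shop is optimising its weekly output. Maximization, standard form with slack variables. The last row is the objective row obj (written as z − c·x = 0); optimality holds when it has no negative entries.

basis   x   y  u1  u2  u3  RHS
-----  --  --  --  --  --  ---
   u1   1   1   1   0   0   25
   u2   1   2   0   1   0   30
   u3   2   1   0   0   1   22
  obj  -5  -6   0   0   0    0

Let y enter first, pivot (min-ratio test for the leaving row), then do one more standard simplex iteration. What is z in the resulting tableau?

Ratio test on column y — row 1: 25/1 = 25; row 2: 30/2 = 15; row 3: 22/1 = 22. Minimum is 15 at row 2 (u2 leaves); pivot element 2.
Pivot on row 2; the obj-row RHS becomes 0 − (-6)·15 = 90.
Next entering variable (most negative obj-row entry -2): x.
Ratio test on column x — row 1: 10/(1/2) = 20; row 2: 15/(1/2) = 30; row 3: 7/(3/2) = 14/3. Minimum is 14/3 at row 3 (u3 leaves); pivot element 3/2.
After the second pivot the obj-row RHS is 90 − (-2)·(14/3) = 298/3.

298/3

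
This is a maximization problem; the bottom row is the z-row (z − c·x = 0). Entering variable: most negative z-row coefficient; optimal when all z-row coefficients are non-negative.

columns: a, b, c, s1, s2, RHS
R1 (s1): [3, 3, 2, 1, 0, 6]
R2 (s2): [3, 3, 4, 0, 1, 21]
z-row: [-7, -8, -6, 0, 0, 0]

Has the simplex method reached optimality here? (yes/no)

The z-row has a negative entry -8 in column b, so it is not optimal.

no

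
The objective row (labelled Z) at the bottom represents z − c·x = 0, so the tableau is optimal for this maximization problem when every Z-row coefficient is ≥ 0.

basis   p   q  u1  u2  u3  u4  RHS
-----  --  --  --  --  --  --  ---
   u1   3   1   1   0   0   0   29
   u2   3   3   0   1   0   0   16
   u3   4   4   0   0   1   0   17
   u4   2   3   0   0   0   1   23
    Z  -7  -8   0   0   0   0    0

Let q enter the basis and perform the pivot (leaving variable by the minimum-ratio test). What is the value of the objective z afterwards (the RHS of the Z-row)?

Ratio test on column q — row 1: 29/1 = 29; row 2: 16/3 = 16/3; row 3: 17/4 = 17/4; row 4: 23/3 = 23/3. Minimum is 17/4 at row 3 (u3 leaves); pivot element 4.
Pivot on row 3; the Z-row RHS becomes 0 − (-8)·(17/4) = 34.

34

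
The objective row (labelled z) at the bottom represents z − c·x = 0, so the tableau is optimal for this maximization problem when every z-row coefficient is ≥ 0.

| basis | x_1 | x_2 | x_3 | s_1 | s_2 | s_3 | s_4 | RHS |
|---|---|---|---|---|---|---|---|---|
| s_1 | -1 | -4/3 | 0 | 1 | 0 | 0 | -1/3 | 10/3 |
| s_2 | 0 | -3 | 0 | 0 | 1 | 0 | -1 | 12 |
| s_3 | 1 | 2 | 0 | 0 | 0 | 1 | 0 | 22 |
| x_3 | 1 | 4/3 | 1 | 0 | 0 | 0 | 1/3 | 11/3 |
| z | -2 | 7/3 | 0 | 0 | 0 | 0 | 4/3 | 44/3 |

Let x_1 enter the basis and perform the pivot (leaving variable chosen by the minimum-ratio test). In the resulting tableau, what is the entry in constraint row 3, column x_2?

Ratio test on column x_1 — row 1: entry -1 ≤ 0; row 2: entry 0 ≤ 0; row 3: 22/1 = 22; row 4: (11/3)/1 = 11/3. Minimum is 11/3 at row 4 (x_3 leaves); pivot element 1.
Divide row 4 by 1; eliminate column x_1 from the other rows.
Row 3 update in column x_2: 2 − 1·(4/3) = 2/3.

2/3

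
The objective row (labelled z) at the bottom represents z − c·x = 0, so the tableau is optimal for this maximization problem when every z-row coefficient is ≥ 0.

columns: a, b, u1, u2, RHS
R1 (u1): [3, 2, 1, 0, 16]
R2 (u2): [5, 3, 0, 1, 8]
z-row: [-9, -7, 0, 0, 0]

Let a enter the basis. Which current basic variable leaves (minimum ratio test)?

u2

Column a entries and ratios — u1: 16/3 = 16/3; u2: 8/5 = 8/5.
Smallest ratio is 8/5 in the row of u2, so u2 leaves.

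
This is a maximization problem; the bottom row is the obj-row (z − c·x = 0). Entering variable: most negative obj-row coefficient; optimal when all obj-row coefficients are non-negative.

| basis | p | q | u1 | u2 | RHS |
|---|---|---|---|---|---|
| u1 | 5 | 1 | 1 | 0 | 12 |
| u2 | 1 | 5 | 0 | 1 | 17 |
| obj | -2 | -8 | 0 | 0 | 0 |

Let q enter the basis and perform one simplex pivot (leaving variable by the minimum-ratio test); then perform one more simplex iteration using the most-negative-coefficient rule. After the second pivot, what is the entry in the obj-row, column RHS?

335/12

Ratio test on column q — row 1: 12/1 = 12; row 2: 17/5 = 17/5. Minimum is 17/5 at row 2 (u2 leaves); pivot element 5.
Divide row 2 by 5; eliminate column q from the other rows.
Second iteration: most negative obj-row entry is -2/5 in column p, so p enters.
Ratio test on column p — row 1: (43/5)/(24/5) = 43/24; row 2: (17/5)/(1/5) = 17. Minimum is 43/24 at row 1 (u1 leaves); pivot element 24/5.
Divide row 1 by 24/5; eliminate column p from the other rows.
After both pivots, the entry at the obj-row, column RHS is 335/12.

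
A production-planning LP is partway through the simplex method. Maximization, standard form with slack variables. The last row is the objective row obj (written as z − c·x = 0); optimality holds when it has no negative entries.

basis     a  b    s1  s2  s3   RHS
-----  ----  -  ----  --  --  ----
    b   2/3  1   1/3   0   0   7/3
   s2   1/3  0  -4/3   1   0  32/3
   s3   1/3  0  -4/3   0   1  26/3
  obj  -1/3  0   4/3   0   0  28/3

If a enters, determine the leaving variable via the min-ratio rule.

b

Column a entries and ratios — b: (7/3)/(2/3) = 7/2; s2: (32/3)/(1/3) = 32; s3: (26/3)/(1/3) = 26.
Smallest ratio is 7/2 in the row of b, so b leaves.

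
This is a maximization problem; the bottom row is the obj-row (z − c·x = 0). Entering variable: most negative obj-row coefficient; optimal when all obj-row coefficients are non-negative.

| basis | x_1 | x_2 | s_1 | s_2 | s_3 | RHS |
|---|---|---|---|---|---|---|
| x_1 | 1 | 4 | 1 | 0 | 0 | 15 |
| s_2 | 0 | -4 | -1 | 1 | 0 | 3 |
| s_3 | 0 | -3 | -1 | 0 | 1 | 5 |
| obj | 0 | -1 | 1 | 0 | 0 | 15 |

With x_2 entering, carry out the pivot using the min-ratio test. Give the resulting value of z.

Ratio test on column x_2 — row 1: 15/4 = 15/4; row 2: entry -4 ≤ 0; row 3: entry -3 ≤ 0. Minimum is 15/4 at row 1 (x_1 leaves); pivot element 4.
Pivot on row 1; the obj-row RHS becomes 15 − (-1)·(15/4) = 75/4.

75/4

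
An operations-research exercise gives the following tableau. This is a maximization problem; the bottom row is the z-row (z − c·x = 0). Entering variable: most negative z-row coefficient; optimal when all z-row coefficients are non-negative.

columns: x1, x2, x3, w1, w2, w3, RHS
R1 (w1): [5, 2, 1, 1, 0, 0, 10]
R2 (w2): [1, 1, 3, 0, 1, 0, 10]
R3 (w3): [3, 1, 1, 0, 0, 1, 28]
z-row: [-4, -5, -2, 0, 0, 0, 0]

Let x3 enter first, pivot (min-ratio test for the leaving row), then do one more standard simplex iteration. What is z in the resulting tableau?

24

Ratio test on column x3 — row 1: 10/1 = 10; row 2: 10/3 = 10/3; row 3: 28/1 = 28. Minimum is 10/3 at row 2 (w2 leaves); pivot element 3.
Pivot on row 2; the z-row RHS becomes 0 − (-2)·(10/3) = 20/3.
Next entering variable (most negative z-row entry -13/3): x2.
Ratio test on column x2 — row 1: (20/3)/(5/3) = 4; row 2: (10/3)/(1/3) = 10; row 3: (74/3)/(2/3) = 37. Minimum is 4 at row 1 (w1 leaves); pivot element 5/3.
After the second pivot the z-row RHS is 20/3 − (-13/3)·4 = 24.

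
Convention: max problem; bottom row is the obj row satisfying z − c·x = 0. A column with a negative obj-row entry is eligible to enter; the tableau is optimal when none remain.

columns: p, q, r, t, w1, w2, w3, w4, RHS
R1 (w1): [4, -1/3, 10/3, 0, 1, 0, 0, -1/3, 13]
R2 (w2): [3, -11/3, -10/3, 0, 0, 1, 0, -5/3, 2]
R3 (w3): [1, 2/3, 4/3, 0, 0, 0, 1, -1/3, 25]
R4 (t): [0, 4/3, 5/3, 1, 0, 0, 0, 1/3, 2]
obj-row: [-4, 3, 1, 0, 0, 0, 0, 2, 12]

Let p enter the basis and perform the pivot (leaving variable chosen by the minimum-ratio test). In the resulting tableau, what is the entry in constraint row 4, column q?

Ratio test on column p — row 1: 13/4 = 13/4; row 2: 2/3 = 2/3; row 3: 25/1 = 25; row 4: entry 0 ≤ 0. Minimum is 2/3 at row 2 (w2 leaves); pivot element 3.
Divide row 2 by 3; eliminate column p from the other rows.
Row 4 update in column q: 4/3 − 0·(-11/9) = 4/3.

4/3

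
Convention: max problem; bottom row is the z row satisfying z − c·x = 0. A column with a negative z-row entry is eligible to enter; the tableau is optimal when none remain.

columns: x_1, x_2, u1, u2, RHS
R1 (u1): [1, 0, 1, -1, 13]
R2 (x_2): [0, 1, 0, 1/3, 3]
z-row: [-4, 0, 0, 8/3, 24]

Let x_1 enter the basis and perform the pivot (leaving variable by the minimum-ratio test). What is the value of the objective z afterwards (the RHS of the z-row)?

Ratio test on column x_1 — row 1: 13/1 = 13; row 2: entry 0 ≤ 0. Minimum is 13 at row 1 (u1 leaves); pivot element 1.
Pivot on row 1; the z-row RHS becomes 24 − (-4)·13 = 76.

76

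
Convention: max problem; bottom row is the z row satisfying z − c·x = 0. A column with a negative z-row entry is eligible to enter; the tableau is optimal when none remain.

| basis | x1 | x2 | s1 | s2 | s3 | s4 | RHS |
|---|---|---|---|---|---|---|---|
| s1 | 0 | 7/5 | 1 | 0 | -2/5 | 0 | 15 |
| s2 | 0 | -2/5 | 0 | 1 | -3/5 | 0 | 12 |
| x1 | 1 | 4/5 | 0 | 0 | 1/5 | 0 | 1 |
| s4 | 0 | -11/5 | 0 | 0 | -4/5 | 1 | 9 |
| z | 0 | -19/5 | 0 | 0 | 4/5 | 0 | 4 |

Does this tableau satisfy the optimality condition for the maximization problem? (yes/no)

no

The z-row has a negative entry -19/5 in column x2, so it is not optimal.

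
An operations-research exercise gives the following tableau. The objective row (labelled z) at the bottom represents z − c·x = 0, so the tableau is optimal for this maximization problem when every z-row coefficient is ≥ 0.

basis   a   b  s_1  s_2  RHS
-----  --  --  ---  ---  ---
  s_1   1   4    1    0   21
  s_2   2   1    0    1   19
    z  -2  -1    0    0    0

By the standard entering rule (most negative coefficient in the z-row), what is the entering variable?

Negative z-row entries: a: -2, b: -1.
The most negative is -2 in column a, so a enters.

a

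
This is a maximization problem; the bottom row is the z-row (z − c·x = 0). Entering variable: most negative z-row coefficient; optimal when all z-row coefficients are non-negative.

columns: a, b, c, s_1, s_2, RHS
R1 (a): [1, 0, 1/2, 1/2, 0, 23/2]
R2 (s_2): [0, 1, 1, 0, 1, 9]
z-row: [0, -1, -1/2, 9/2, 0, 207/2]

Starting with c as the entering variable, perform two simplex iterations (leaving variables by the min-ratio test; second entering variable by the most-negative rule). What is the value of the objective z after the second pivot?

Ratio test on column c — row 1: (23/2)/(1/2) = 23; row 2: 9/1 = 9. Minimum is 9 at row 2 (s_2 leaves); pivot element 1.
Pivot on row 2; the z-row RHS becomes 207/2 − (-1/2)·9 = 108.
Next entering variable (most negative z-row entry -1/2): b.
Ratio test on column b — row 1: entry -1/2 ≤ 0; row 2: 9/1 = 9. Minimum is 9 at row 2 (c leaves); pivot element 1.
After the second pivot the z-row RHS is 108 − (-1/2)·9 = 225/2.

225/2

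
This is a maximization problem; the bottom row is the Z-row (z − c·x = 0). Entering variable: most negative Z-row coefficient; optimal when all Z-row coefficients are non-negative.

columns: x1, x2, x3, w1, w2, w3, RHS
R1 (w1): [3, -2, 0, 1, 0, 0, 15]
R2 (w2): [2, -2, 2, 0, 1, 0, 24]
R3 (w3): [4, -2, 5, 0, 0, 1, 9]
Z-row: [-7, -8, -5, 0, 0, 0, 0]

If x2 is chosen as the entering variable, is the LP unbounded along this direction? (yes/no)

yes

Every constraint-row entry in column x2 is ≤ 0, so increasing x2 is unbounded.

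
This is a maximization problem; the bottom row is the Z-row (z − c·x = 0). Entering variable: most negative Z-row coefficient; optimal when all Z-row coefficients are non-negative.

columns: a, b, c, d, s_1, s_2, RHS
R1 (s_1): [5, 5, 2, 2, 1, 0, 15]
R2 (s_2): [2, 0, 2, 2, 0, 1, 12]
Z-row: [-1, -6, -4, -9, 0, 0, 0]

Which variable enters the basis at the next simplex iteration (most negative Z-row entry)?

d

Negative Z-row entries: a: -1, b: -6, c: -4, d: -9.
The most negative is -9 in column d, so d enters.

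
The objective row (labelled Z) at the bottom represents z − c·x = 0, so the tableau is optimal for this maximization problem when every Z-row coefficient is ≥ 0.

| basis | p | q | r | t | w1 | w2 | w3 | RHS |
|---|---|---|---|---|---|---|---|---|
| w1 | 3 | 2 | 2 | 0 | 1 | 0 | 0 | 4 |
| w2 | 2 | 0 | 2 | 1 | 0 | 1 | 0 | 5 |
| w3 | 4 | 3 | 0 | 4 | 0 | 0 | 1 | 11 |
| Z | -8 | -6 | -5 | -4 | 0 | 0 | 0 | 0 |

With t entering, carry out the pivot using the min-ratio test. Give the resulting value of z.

Ratio test on column t — row 1: entry 0 ≤ 0; row 2: 5/1 = 5; row 3: 11/4 = 11/4. Minimum is 11/4 at row 3 (w3 leaves); pivot element 4.
Pivot on row 3; the Z-row RHS becomes 0 − (-4)·(11/4) = 11.

11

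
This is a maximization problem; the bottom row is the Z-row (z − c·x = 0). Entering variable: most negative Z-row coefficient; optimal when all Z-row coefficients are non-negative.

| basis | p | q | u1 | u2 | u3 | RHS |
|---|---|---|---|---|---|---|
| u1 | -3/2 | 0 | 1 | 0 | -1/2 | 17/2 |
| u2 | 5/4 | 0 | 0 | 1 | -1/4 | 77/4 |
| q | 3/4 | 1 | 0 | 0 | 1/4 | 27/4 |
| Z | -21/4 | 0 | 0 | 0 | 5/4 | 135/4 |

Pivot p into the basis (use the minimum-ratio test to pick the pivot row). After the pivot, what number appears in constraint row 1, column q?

Ratio test on column p — row 1: entry -3/2 ≤ 0; row 2: (77/4)/(5/4) = 77/5; row 3: (27/4)/(3/4) = 9. Minimum is 9 at row 3 (q leaves); pivot element 3/4.
Divide row 3 by 3/4; eliminate column p from the other rows.
Row 1 update in column q: 0 − (-3/2)·(4/3) = 2.

2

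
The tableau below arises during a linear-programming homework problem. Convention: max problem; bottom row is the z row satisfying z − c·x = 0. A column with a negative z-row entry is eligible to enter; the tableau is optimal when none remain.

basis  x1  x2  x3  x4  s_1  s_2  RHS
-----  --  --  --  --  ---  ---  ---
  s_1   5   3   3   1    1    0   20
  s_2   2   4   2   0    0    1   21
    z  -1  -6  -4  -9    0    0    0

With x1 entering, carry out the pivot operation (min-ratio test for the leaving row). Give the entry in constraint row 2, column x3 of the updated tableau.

4/5

Ratio test on column x1 — row 1: 20/5 = 4; row 2: 21/2 = 21/2. Minimum is 4 at row 1 (s_1 leaves); pivot element 5.
Divide row 1 by 5; eliminate column x1 from the other rows.
Row 2 update in column x3: 2 − 2·(3/5) = 4/5.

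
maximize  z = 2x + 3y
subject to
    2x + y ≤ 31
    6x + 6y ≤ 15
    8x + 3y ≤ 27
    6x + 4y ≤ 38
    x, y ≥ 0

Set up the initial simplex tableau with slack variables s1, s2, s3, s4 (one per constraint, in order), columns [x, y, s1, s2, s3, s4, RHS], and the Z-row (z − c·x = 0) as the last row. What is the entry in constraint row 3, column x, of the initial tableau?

Constraint 3 has coefficient 8 on x.

8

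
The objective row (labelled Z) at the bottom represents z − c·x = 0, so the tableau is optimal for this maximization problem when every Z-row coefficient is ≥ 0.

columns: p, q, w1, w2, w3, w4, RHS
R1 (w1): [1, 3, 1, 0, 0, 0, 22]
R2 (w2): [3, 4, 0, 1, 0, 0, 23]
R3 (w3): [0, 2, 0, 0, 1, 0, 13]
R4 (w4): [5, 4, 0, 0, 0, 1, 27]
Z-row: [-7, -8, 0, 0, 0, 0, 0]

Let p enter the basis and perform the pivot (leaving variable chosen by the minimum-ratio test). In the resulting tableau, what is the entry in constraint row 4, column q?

Ratio test on column p — row 1: 22/1 = 22; row 2: 23/3 = 23/3; row 3: entry 0 ≤ 0; row 4: 27/5 = 27/5. Minimum is 27/5 at row 4 (w4 leaves); pivot element 5.
Divide row 4 by 5; eliminate column p from the other rows.
In the new row 4, the q entry is the old entry divided by the pivot: 4/5 = 4/5.

4/5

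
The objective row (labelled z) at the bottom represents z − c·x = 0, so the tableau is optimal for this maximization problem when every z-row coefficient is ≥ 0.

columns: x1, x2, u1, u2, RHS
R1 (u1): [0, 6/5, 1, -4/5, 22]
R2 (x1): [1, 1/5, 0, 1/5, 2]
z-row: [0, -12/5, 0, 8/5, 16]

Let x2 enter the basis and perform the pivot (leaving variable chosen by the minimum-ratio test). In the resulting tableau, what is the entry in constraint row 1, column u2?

-2

Ratio test on column x2 — row 1: 22/(6/5) = 55/3; row 2: 2/(1/5) = 10. Minimum is 10 at row 2 (x1 leaves); pivot element 1/5.
Divide row 2 by 1/5; eliminate column x2 from the other rows.
Row 1 update in column u2: -4/5 − (6/5)·1 = -2.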